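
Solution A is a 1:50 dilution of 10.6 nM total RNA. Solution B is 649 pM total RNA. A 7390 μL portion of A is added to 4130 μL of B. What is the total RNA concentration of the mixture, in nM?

C_A = 10.6 nM / 50 = 0.212 nM.
C_B = 649 pM = 0.649 nM.
C_mix = (C_A·V_A + C_B·V_B)/(V_A + V_B) = (0.212×7390 + 0.649×4130) / 11520 = 0.369 nM.

0.369 nM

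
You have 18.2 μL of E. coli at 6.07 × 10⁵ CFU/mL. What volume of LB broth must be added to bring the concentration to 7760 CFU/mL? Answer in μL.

1410 μL

V₂ = C₁V₁/C₂ = 6.07 × 10⁵ × 18.2 / 7760 = 1424 μL.
Diluent to add = V₂ − V₁ = 1424 − 18.2 = 1410 μL.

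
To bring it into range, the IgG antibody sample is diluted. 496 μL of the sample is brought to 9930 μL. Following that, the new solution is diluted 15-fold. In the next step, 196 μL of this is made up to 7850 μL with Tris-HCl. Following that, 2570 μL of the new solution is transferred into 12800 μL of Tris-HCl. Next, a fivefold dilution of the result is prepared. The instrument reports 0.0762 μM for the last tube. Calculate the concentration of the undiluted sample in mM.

27.4 mM

Overall dilution factor = 20.02 × 15 × 40.05 × 5.981 × 5 = 3.60 × 10⁵.
Original = 0.0762 μM × 3.60 × 10⁵ = 2.74 × 10⁴ μM = 27.4 mM.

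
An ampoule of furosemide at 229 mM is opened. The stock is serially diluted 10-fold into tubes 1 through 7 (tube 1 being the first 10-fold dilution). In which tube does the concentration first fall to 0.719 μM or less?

Tube n has concentration 229 mM / 10ⁿ.
Need 10ⁿ ≥ 229 mM / 0.719 μM = 3.18 × 10⁵, so n ≥ 5.50.
First such tube: n = 6.

tube 6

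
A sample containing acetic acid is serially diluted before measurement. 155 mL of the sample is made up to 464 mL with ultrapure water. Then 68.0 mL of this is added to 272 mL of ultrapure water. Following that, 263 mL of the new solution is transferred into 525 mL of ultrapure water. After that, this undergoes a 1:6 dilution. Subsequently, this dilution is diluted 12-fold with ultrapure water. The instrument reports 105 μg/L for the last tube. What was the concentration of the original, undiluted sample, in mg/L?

339 mg/L

Overall dilution factor = 2.994 × 5 × 2.996 × 6 × 12 = 3229.
Original = 105 μg/L × 3229 = 3.39 × 10⁵ μg/L = 339 mg/L.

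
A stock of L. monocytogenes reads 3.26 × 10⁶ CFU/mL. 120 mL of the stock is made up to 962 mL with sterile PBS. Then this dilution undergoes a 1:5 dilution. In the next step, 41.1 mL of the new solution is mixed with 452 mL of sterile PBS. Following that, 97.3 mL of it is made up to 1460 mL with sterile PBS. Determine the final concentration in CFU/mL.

Overall dilution factor = 8.017 × 5 × 12.00 × 15.01 = 7216.
3.26 × 10⁶ CFU/mL / 7216 = 452 CFU/mL.

452 CFU/mL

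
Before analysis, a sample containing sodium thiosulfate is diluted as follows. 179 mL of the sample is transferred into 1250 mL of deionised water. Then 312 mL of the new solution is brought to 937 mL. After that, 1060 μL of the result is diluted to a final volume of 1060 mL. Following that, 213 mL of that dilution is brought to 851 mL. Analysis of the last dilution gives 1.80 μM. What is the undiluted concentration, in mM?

Overall dilution factor = 7.983 × 3.003 × 1000 × 3.995 = 9.58 × 10⁴.
Original = 1.80 μM × 9.58 × 10⁴ = 1.72 × 10⁵ μM = 172 mM.

172 mM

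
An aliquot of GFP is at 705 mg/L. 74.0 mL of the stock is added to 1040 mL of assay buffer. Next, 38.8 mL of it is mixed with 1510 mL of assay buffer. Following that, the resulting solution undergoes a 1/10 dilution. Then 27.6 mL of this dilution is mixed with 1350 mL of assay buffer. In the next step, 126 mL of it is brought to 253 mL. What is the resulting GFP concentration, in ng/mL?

Overall dilution factor = 15.05 × 39.92 × 10 × 49.91 × 2.008 = 6.02 × 10⁵.
705 mg/L / 6.02 × 10⁵ = 1.17 × 10⁻³ mg/L = 1.17 ng/mL.

1.17 ng/mL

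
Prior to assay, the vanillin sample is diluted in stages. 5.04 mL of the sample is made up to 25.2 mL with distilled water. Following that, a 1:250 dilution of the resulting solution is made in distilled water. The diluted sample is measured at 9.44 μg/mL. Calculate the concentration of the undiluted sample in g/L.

11.8 g/L

Overall dilution factor = 5 × 250 = 1250.
Original = 9.44 μg/mL × 1250 = 1.18 × 10⁴ μg/mL = 11.8 g/L.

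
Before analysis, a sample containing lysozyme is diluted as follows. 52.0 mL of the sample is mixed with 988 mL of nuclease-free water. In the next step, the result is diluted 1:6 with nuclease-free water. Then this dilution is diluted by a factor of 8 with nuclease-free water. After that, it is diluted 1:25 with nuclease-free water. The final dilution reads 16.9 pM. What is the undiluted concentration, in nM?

406 nM

Overall dilution factor = 20 × 6 × 8 × 25 = 2.40 × 10⁴.
Original = 16.9 pM × 2.40 × 10⁴ = 4.06 × 10⁵ pM = 406 nM.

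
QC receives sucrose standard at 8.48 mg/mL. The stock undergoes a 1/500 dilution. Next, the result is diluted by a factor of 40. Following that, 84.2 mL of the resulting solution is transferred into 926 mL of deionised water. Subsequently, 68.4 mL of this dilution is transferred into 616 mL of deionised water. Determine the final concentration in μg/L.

3.53 μg/L

Overall dilution factor = 500 × 40 × 12.00 × 10.01 = 2.40 × 10⁶.
8.48 mg/mL / 2.40 × 10⁶ = 3.53 × 10⁻⁶ mg/mL = 3.53 μg/L.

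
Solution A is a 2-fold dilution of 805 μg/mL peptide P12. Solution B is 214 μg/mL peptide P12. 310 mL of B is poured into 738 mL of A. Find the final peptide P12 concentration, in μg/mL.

347 μg/mL

C_A = 805 μg/mL / 2 = 402 μg/mL.
C_mix = (C_A·V_A + C_B·V_B)/(V_A + V_B) = (402×738 + 214×310) / 1048 = 347 μg/mL.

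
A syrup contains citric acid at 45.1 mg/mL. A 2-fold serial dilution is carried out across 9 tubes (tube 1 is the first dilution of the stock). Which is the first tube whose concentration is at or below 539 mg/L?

tube 7

Tube n has concentration 45.1 mg/mL / 2ⁿ.
Need 2ⁿ ≥ 45.1 mg/mL / 539 mg/L = 83.7, so n ≥ 6.39.
First such tube: n = 7.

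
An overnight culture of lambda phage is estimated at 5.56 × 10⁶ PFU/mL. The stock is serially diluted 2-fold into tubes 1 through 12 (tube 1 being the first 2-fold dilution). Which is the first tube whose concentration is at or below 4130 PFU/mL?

Tube n has concentration 5.56 × 10⁶ PFU/mL / 2ⁿ.
Need 2ⁿ ≥ 5.56 × 10⁶ PFU/mL / 4130 PFU/mL = 1346, so n ≥ 10.39.
First such tube: n = 11.

tube 11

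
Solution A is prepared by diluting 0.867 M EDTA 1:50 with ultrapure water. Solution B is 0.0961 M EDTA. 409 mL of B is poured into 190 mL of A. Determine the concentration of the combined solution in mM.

C_A = 0.867 M / 50 = 0.0173 M.
C_mix = (C_A·V_A + C_B·V_B)/(V_A + V_B) = (0.0173×190 + 0.0961×409) / 599.0 = 0.0711 M = 71.1 mM.

71.1 mM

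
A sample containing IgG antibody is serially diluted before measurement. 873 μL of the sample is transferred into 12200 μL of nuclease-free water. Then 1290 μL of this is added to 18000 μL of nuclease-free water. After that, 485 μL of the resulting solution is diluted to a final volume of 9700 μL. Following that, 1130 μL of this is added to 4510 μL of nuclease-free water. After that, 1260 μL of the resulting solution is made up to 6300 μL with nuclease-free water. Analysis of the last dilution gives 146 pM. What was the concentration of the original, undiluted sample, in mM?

Overall dilution factor = 14.97 × 14.95 × 20 × 4.991 × 5 = 1.12 × 10⁵.
Original = 146 pM × 1.12 × 10⁵ = 1.63 × 10⁷ pM = 0.0163 mM.

0.0163 mM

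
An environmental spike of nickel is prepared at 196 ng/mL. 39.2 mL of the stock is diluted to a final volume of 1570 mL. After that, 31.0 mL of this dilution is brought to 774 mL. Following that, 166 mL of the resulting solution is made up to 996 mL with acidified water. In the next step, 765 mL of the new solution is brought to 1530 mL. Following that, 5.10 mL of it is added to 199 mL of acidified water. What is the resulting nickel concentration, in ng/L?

Overall dilution factor = 40.05 × 24.97 × 6 × 2 × 40.02 = 4.80 × 10⁵.
196 ng/mL / 4.80 × 10⁵ = 4.08 × 10⁻⁴ ng/mL = 0.408 ng/L.

0.408 ng/L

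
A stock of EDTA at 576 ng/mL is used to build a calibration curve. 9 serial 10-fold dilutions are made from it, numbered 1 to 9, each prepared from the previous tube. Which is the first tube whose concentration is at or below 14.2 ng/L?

tube 5

Tube n has concentration 576 ng/mL / 10ⁿ.
Need 10ⁿ ≥ 576 ng/mL / 14.2 ng/L = 4.06 × 10⁴, so n ≥ 4.61.
First such tube: n = 5.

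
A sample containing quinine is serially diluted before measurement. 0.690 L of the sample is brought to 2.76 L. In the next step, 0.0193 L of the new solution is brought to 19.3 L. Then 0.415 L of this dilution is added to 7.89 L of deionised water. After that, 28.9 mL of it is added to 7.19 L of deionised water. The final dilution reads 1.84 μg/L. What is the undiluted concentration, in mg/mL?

Overall dilution factor = 4 × 1000 × 20.01 × 249.8 = 2.00 × 10⁷.
Original = 1.84 μg/L × 2.00 × 10⁷ = 3.68 × 10⁷ μg/L = 36.8 mg/mL.

36.8 mg/mL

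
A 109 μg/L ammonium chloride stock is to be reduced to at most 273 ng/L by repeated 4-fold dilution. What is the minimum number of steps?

Need 4ⁿ ≥ 399, so n ≥ log(399)/log(4) = 4.32.
Minimum whole steps: n = 5.

5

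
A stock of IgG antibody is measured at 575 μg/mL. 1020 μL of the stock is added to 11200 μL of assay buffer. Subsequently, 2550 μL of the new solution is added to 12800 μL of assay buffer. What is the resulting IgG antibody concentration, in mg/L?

Overall dilution factor = 11.98 × 6.020 = 72.1.
575 μg/mL / 72.1 = 7.97 μg/mL = 7.97 mg/L.

7.97 mg/L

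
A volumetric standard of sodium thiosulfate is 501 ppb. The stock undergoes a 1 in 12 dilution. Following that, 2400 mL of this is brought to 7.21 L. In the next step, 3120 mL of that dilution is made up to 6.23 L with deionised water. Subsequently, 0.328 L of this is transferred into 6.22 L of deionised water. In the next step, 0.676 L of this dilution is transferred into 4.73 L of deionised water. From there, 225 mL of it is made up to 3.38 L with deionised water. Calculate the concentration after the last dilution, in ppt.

2.90 ppt

Overall dilution factor = 12 × 3.004 × 1.997 × 19.96 × 7.997 × 15.02 = 1.73 × 10⁵.
501 ppb / 1.73 × 10⁵ = 2.90 × 10⁻³ ppb = 2.90 ppt.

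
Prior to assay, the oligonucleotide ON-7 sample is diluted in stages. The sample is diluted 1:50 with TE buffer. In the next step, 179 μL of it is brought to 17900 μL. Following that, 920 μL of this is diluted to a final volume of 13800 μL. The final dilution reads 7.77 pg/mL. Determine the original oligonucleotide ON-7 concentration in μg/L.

Overall dilution factor = 50 × 100 × 15 = 7.50 × 10⁴.
Original = 7.77 pg/mL × 7.50 × 10⁴ = 5.83 × 10⁵ pg/mL = 583 μg/L.

583 μg/L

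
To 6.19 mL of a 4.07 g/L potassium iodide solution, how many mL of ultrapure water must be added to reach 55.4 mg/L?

449 mL

55.4 mg/L = 0.0554 g/L.
V₂ = C₁V₁/C₂ = 4.07 × 6.19 / 0.0554 = 455 mL.
Diluent to add = V₂ − V₁ = 455 − 6.19 = 449 mL.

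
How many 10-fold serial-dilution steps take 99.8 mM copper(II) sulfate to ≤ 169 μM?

Need 10ⁿ ≥ 591, so n ≥ log(591)/log(10) = 2.77.
Minimum whole steps: n = 3.

3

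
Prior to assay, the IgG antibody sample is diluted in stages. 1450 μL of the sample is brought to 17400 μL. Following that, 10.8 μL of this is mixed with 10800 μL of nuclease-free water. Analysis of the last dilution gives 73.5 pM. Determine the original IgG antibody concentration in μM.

Overall dilution factor = 12 × 1001 = 1.20 × 10⁴.
Original = 73.5 pM × 1.20 × 10⁴ = 8.83 × 10⁵ pM = 0.883 μM.

0.883 μM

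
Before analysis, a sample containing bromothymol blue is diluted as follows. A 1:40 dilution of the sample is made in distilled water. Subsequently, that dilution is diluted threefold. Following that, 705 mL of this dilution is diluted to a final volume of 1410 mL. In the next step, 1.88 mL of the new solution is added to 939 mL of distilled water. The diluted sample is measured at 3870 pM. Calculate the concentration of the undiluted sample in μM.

Overall dilution factor = 40 × 3 × 2 × 500.5 = 1.20 × 10⁵.
Original = 3870 pM × 1.20 × 10⁵ = 4.65 × 10⁸ pM = 465 μM.

465 μM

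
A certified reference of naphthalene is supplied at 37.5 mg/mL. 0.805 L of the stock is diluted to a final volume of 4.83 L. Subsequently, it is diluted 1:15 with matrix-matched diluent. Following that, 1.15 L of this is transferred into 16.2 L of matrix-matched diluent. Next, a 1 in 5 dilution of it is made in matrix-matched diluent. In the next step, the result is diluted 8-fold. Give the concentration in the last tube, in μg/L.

690 μg/L

Overall dilution factor = 6 × 15 × 15.09 × 5 × 8 = 5.43 × 10⁴.
37.5 mg/mL / 5.43 × 10⁴ = 6.90 × 10⁻⁴ mg/mL = 690 μg/L.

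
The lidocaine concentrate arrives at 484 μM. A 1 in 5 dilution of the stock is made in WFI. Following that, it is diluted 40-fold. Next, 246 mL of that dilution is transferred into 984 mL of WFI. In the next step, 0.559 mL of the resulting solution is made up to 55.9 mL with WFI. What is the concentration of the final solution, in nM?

4.84 nM

Overall dilution factor = 5 × 40 × 5 × 100 = 1.00 × 10⁵.
484 μM / 1.00 × 10⁵ = 4.84 × 10⁻³ μM = 4.84 nM.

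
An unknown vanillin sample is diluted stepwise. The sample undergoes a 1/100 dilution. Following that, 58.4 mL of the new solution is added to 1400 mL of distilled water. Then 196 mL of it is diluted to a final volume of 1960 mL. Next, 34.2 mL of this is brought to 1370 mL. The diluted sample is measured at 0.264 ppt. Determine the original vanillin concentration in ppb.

Overall dilution factor = 100 × 24.97 × 10 × 40.06 = 1.00 × 10⁶.
Original = 0.264 ppt × 1.00 × 10⁶ = 2.64 × 10⁵ ppt = 264 ppb.

264 ppb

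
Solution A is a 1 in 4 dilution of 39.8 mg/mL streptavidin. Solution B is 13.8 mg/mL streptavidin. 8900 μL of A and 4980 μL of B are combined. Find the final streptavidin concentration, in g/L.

11.3 g/L

C_A = 39.8 mg/mL / 4 = 9.95 mg/mL.
C_mix = (C_A·V_A + C_B·V_B)/(V_A + V_B) = (9.95×8900 + 13.8×4980) / 13880 = 11.3 mg/mL = 11.3 g/L.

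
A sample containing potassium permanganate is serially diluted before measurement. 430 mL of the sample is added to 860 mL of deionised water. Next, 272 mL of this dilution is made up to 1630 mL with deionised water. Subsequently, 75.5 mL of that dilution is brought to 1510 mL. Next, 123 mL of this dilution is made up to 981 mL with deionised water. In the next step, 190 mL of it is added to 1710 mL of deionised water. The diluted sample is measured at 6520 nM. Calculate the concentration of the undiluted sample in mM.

Overall dilution factor = 3 × 5.993 × 20 × 7.976 × 10 = 2.87 × 10⁴.
Original = 6520 nM × 2.87 × 10⁴ = 1.87 × 10⁸ nM = 187 mM.

187 mM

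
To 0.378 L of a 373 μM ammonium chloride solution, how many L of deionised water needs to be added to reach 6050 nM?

22.9 L

6050 nM = 6.05 μM.
V₂ = C₁V₁/C₂ = 373 × 0.378 / 6.05 = 23.3 L.
Diluent to add = V₂ − V₁ = 23.3 − 0.378 = 22.9 L.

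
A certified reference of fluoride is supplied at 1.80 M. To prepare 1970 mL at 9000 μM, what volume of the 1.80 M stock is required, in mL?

9000 μM = 9.00 × 10⁻³ M.
V₁ = C₂V₂/C₁ = 9.00 × 10⁻³ × 1970 / 1.80 = 9.85 mL.

9.85 mL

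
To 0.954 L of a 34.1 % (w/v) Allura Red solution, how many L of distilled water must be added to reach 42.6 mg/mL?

6.68 L

42.6 mg/mL = 4.26 % (w/v).
V₂ = C₁V₁/C₂ = 34.1 × 0.954 / 4.26 = 7.64 L.
Diluent to add = V₂ − V₁ = 7.64 − 0.954 = 6.68 L.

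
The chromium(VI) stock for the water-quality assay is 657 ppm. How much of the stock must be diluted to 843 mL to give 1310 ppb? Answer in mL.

1310 ppb = 1.31 ppm.
V₁ = C₂V₂/C₁ = 1.31 × 843 / 657 = 1.68 mL.

1.68 mL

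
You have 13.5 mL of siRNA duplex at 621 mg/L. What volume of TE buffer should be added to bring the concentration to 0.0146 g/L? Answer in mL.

0.0146 g/L = 14.6 mg/L.
V₂ = C₁V₁/C₂ = 621 × 13.5 / 14.6 = 574 mL.
Diluent to add = V₂ − V₁ = 574 − 13.5 = 561 mL.

561 mL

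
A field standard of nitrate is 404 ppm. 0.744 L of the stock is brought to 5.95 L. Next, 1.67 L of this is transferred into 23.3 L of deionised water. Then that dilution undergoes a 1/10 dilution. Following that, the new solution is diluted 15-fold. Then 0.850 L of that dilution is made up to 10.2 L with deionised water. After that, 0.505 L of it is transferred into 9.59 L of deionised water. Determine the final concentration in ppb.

0.0939 ppb

Overall dilution factor = 7.997 × 14.95 × 10 × 15 × 12 × 19.99 = 4.30 × 10⁶.
404 ppm / 4.30 × 10⁶ = 9.39 × 10⁻⁵ ppm = 0.0939 ppb.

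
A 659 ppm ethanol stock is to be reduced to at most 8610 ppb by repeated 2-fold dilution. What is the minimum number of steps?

7

Need 2ⁿ ≥ 76.5, so n ≥ log(76.5)/log(2) = 6.26.
Minimum whole steps: n = 7.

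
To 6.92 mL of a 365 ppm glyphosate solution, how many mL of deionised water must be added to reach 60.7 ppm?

34.7 mL

V₂ = C₁V₁/C₂ = 365 × 6.92 / 60.7 = 41.6 mL.
Diluent to add = V₂ − V₁ = 41.6 − 6.92 = 34.7 mL.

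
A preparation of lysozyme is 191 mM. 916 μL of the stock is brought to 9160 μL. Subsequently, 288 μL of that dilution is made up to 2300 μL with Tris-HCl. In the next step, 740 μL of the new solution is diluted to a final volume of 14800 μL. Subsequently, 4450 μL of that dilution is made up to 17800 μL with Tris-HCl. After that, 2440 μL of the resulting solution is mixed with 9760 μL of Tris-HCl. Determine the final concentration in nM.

Overall dilution factor = 10 × 7.986 × 20 × 4 × 5 = 3.19 × 10⁴.
191 mM / 3.19 × 10⁴ = 5.98 × 10⁻³ mM = 5980 nM.

5980 nM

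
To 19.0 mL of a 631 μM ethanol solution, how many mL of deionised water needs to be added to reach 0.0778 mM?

135 mL

0.0778 mM = 77.8 μM.
V₂ = C₁V₁/C₂ = 631 × 19.0 / 77.8 = 154 mL.
Diluent to add = V₂ − V₁ = 154 − 19.0 = 135 mL.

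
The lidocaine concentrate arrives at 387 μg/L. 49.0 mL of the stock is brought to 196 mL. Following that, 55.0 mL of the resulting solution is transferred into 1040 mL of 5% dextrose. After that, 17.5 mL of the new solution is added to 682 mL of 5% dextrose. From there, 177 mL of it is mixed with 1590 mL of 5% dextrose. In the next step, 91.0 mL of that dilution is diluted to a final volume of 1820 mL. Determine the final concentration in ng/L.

Overall dilution factor = 4 × 19.91 × 39.97 × 9.983 × 20 = 6.36 × 10⁵.
387 μg/L / 6.36 × 10⁵ = 6.09 × 10⁻⁴ μg/L = 0.609 ng/L.

0.609 ng/L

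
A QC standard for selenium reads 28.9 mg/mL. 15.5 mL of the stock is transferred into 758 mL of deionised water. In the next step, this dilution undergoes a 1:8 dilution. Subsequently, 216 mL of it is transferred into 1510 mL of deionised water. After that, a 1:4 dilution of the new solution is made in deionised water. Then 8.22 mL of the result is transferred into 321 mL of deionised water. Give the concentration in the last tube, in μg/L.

Overall dilution factor = 49.90 × 8 × 7.991 × 4 × 40.05 = 5.11 × 10⁵.
28.9 mg/mL / 5.11 × 10⁵ = 5.65 × 10⁻⁵ mg/mL = 56.5 μg/L.

56.5 μg/L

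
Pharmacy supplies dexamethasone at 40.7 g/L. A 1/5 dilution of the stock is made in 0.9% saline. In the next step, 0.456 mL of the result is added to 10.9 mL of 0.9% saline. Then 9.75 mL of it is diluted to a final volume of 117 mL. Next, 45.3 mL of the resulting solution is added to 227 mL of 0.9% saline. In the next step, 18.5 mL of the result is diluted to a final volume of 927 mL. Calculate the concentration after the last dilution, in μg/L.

Overall dilution factor = 5 × 24.90 × 12 × 6.011 × 50.11 = 4.50 × 10⁵.
40.7 g/L / 4.50 × 10⁵ = 9.04 × 10⁻⁵ g/L = 90.4 μg/L.

90.4 μg/L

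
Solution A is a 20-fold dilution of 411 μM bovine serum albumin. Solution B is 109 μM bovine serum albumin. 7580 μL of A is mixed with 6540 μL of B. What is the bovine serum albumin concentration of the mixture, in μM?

61.5 μM

C_A = 411 μM / 20 = 20.6 μM.
C_mix = (C_A·V_A + C_B·V_B)/(V_A + V_B) = (20.6×7580 + 109×6540) / 14120 = 61.5 μM.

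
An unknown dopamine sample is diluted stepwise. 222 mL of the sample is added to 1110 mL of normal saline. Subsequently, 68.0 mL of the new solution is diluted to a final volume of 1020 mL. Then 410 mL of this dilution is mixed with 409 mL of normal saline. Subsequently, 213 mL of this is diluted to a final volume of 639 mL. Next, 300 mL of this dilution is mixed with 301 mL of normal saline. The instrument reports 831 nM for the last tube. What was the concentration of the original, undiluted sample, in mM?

Overall dilution factor = 6 × 15 × 1.998 × 3 × 2.003 = 1080.
Original = 831 nM × 1080 = 8.98 × 10⁵ nM = 0.898 mM.

0.898 mM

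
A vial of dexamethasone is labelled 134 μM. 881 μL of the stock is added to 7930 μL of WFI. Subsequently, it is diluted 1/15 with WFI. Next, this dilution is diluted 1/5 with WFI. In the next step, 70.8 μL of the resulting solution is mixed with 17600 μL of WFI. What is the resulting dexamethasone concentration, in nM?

Overall dilution factor = 10.00 × 15 × 5 × 249.6 = 1.87 × 10⁵.
134 μM / 1.87 × 10⁵ = 7.16 × 10⁻⁴ μM = 0.716 nM.

0.716 nM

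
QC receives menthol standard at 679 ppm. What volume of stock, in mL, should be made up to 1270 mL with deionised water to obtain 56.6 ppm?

106 mL

V₁ = C₂V₂/C₁ = 56.6 × 1270 / 679 = 106 mL.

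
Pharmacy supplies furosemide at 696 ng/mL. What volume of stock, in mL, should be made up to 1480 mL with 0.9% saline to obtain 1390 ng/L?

2.96 mL

1390 ng/L = 1.39 ng/mL.
V₁ = C₂V₂/C₁ = 1.39 × 1480 / 696 = 2.96 mL.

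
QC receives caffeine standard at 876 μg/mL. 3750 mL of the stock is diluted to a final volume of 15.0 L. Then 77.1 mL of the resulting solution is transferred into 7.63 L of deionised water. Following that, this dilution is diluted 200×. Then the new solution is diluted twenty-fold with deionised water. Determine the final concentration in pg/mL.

Overall dilution factor = 4 × 99.96 × 200 × 20 = 1.60 × 10⁶.
876 μg/mL / 1.60 × 10⁶ = 5.48 × 10⁻⁴ μg/mL = 548 pg/mL.

548 pg/mL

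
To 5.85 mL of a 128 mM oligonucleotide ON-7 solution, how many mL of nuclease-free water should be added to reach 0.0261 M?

0.0261 M = 26.1 mM.
V₂ = C₁V₁/C₂ = 128 × 5.85 / 26.1 = 28.7 mL.
Diluent to add = V₂ − V₁ = 28.7 − 5.85 = 22.8 mL.

22.8 mL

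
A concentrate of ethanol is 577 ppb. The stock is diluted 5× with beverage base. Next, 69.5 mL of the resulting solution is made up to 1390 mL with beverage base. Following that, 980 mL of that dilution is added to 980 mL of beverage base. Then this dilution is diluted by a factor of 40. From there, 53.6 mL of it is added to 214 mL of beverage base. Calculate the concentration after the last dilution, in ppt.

Overall dilution factor = 5 × 20 × 2 × 40 × 4.993 = 3.99 × 10⁴.
577 ppb / 3.99 × 10⁴ = 0.0144 ppb = 14.4 ppt.

14.4 ppt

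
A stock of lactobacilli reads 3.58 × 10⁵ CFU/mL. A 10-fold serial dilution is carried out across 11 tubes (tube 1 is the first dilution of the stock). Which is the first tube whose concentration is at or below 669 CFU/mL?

tube 3

Tube n has concentration 3.58 × 10⁵ CFU/mL / 10ⁿ.
Need 10ⁿ ≥ 3.58 × 10⁵ CFU/mL / 669 CFU/mL = 535, so n ≥ 2.73.
First such tube: n = 3.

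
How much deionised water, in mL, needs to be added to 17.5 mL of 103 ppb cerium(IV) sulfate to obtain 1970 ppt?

897 mL

1970 ppt = 1.97 ppb.
V₂ = C₁V₁/C₂ = 103 × 17.5 / 1.97 = 915 mL.
Diluent to add = V₂ − V₁ = 915 − 17.5 = 897 mL.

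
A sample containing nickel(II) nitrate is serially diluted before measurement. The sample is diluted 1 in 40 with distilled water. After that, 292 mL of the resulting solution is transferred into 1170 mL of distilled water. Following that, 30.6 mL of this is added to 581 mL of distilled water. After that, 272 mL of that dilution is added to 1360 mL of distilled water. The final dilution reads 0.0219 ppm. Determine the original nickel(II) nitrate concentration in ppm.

526 ppm

Overall dilution factor = 40 × 5.007 × 19.99 × 6 = 2.40 × 10⁴.
Original = 0.0219 ppm × 2.40 × 10⁴ = 526 ppm.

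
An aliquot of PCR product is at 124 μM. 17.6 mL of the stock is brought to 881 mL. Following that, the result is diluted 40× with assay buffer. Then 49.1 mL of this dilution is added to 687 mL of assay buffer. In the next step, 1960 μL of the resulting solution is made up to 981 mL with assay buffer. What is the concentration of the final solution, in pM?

Overall dilution factor = 50.06 × 40 × 14.99 × 500.5 = 1.50 × 10⁷.
124 μM / 1.50 × 10⁷ = 8.25 × 10⁻⁶ μM = 8.25 pM.

8.25 pM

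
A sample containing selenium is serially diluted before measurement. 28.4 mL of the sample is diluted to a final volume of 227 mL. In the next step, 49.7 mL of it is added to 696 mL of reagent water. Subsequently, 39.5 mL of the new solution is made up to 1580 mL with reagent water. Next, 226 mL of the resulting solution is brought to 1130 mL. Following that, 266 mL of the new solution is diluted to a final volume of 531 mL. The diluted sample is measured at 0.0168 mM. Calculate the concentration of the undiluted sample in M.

Overall dilution factor = 7.993 × 15.00 × 40 × 5 × 1.996 = 4.79 × 10⁴.
Original = 0.0168 mM × 4.79 × 10⁴ = 804 mM = 0.804 M.

0.804 M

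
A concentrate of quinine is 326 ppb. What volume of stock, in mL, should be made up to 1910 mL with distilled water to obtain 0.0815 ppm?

478 mL

0.0815 ppm = 81.5 ppb.
V₁ = C₂V₂/C₁ = 81.5 × 1910 / 326 = 478 mL.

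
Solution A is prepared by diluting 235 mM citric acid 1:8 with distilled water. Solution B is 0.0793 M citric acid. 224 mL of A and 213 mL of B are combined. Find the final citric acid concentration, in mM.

53.7 mM

C_A = 235 mM / 8 = 29.4 mM.
C_B = 0.0793 M = 79.3 mM.
C_mix = (C_A·V_A + C_B·V_B)/(V_A + V_B) = (29.4×224 + 79.3×213) / 437.0 = 53.7 mM.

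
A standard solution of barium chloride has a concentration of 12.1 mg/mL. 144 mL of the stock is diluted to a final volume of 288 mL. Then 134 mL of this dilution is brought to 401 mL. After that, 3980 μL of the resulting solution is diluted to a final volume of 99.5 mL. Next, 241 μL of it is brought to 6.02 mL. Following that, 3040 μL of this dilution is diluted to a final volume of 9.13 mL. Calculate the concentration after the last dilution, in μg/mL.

1.08 μg/mL

Overall dilution factor = 2 × 2.993 × 25 × 24.98 × 3.003 = 1.12 × 10⁴.
12.1 mg/mL / 1.12 × 10⁴ = 1.08 × 10⁻³ mg/mL = 1.08 μg/mL.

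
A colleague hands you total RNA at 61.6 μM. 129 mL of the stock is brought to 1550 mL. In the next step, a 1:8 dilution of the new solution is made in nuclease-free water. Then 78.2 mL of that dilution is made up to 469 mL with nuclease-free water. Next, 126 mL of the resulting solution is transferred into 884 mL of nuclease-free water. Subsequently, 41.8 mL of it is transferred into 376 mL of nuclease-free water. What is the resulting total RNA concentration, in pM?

Overall dilution factor = 12.02 × 8 × 5.997 × 8.016 × 9.995 = 4.62 × 10⁴.
61.6 μM / 4.62 × 10⁴ = 1.33 × 10⁻³ μM = 1330 pM.

1330 pM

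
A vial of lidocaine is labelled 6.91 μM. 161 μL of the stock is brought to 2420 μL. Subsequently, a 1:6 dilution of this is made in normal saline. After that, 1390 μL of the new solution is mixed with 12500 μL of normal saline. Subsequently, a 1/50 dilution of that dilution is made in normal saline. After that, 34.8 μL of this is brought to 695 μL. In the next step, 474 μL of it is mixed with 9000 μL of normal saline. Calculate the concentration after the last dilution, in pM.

Overall dilution factor = 15.03 × 6 × 9.993 × 50 × 19.97 × 19.99 = 1.80 × 10⁷.
6.91 μM / 1.80 × 10⁷ = 3.84 × 10⁻⁷ μM = 0.384 pM.

0.384 pM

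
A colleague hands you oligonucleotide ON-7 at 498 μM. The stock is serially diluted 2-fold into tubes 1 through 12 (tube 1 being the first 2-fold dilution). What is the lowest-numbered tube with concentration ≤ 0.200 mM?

Tube n has concentration 498 μM / 2ⁿ.
Need 2ⁿ ≥ 498 μM / 0.200 mM = 2.49, so n ≥ 1.32.
First such tube: n = 2.

tube 2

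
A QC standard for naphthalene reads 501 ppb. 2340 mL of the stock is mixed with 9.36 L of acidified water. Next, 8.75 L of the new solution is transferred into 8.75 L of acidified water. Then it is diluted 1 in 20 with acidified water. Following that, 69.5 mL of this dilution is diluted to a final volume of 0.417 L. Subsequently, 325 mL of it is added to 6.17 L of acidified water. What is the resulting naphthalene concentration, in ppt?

20.9 ppt

Overall dilution factor = 5 × 2 × 20 × 6 × 19.98 = 2.40 × 10⁴.
501 ppb / 2.40 × 10⁴ = 0.0209 ppb = 20.9 ppt.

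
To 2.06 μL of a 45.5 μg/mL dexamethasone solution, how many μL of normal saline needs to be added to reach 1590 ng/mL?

56.9 μL

1590 ng/mL = 1.59 μg/mL.
V₂ = C₁V₁/C₂ = 45.5 × 2.06 / 1.59 = 58.9 μL.
Diluent to add = V₂ − V₁ = 58.9 − 2.06 = 56.9 μL.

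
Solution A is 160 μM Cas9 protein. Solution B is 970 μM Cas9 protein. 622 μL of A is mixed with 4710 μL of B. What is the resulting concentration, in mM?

C_mix = (C_A·V_A + C_B·V_B)/(V_A + V_B) = (160×622 + 970×4710) / 5332 = 876 μM = 0.876 mM.

0.876 mM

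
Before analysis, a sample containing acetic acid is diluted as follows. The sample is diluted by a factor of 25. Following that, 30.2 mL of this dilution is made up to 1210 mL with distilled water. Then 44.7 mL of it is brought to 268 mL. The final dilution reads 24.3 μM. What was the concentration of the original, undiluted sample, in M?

0.146 M

Overall dilution factor = 25 × 40.07 × 5.996 = 6005.
Original = 24.3 μM × 6005 = 1.46 × 10⁵ μM = 0.146 M.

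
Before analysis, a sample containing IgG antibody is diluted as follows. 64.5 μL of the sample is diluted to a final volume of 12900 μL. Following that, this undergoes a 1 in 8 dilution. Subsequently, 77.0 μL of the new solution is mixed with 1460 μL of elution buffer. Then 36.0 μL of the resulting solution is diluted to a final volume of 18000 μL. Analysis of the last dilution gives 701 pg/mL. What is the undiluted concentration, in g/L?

11.2 g/L

Overall dilution factor = 200 × 8 × 19.96 × 500 = 1.60 × 10⁷.
Original = 701 pg/mL × 1.60 × 10⁷ = 1.12 × 10¹⁰ pg/mL = 11.2 g/L.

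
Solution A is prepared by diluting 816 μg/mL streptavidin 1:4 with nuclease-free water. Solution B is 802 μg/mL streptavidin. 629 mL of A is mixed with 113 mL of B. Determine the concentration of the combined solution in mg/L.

C_A = 816 μg/mL / 4 = 204 μg/mL.
C_mix = (C_A·V_A + C_B·V_B)/(V_A + V_B) = (204×629 + 802×113) / 742.0 = 295 μg/mL = 295 mg/L.

295 mg/L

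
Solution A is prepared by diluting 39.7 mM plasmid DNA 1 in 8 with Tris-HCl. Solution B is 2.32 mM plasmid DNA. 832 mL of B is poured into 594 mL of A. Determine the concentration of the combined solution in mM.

3.42 mM

C_A = 39.7 mM / 8 = 4.96 mM.
C_mix = (C_A·V_A + C_B·V_B)/(V_A + V_B) = (4.96×594 + 2.32×832) / 1426 = 3.42 mM.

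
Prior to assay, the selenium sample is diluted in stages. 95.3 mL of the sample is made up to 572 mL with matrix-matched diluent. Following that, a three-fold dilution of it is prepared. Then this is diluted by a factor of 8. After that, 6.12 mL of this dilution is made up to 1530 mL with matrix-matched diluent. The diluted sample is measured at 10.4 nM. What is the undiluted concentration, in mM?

0.375 mM

Overall dilution factor = 6.002 × 3 × 8 × 250 = 3.60 × 10⁴.
Original = 10.4 nM × 3.60 × 10⁴ = 3.75 × 10⁵ nM = 0.375 mM.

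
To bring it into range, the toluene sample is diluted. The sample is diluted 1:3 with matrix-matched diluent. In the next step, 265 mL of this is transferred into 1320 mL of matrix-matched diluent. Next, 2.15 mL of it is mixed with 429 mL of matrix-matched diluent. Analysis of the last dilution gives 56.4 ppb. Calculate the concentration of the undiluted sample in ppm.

203 ppm

Overall dilution factor = 3 × 5.981 × 200.5 = 3598.
Original = 56.4 ppb × 3598 = 2.03 × 10⁵ ppb = 203 ppm.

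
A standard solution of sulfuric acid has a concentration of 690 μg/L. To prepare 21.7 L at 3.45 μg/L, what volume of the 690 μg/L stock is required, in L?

0.108 L

V₁ = C₂V₂/C₁ = 3.45 × 21.7 / 690 = 0.108 L.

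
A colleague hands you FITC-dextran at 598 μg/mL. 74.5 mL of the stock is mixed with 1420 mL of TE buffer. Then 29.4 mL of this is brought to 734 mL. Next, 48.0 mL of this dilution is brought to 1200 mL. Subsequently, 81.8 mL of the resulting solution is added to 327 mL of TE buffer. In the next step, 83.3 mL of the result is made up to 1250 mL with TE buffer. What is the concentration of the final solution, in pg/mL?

Overall dilution factor = 20.06 × 24.97 × 25 × 4.998 × 15.01 = 9.39 × 10⁵.
598 μg/mL / 9.39 × 10⁵ = 6.37 × 10⁻⁴ μg/mL = 637 pg/mL.

637 pg/mL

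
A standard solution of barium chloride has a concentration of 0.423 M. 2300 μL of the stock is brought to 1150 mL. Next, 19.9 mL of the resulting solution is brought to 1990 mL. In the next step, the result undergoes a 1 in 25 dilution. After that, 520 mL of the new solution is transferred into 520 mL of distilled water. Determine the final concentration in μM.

0.169 μM

Overall dilution factor = 500 × 100 × 25 × 2 = 2.50 × 10⁶.
0.423 M / 2.50 × 10⁶ = 1.69 × 10⁻⁷ M = 0.169 μM.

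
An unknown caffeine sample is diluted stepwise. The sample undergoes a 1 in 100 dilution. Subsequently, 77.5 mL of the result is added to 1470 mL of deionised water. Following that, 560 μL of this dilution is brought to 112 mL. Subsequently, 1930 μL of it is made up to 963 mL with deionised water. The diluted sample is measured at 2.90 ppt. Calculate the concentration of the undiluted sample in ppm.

578 ppm

Overall dilution factor = 100 × 19.97 × 200 × 499.0 = 1.99 × 10⁸.
Original = 2.90 ppt × 1.99 × 10⁸ = 5.78 × 10⁸ ppt = 578 ppm.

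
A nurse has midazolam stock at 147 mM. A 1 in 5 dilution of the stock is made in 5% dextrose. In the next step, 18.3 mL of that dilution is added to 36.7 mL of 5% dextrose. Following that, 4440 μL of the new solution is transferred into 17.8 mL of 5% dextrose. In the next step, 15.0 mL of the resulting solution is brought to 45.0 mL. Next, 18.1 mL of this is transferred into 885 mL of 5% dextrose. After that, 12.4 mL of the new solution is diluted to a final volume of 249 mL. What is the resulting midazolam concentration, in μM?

Overall dilution factor = 5 × 3.005 × 5.009 × 3 × 49.90 × 20.08 = 2.26 × 10⁵.
147 mM / 2.26 × 10⁵ = 6.50 × 10⁻⁴ mM = 0.650 μM.

0.650 μM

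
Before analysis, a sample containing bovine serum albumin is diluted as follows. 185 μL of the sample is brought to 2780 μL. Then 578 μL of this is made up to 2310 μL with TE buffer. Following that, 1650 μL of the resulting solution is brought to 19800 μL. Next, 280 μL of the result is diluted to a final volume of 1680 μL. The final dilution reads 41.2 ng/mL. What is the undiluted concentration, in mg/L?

178 mg/L

Overall dilution factor = 15.03 × 3.997 × 12 × 6 = 4324.
Original = 41.2 ng/mL × 4324 = 1.78 × 10⁵ ng/mL = 178 mg/L.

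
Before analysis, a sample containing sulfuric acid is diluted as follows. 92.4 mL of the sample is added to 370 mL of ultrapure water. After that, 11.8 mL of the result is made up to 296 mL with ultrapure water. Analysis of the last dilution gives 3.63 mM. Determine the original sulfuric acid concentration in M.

0.456 M

Overall dilution factor = 5.004 × 25.08 = 126.
Original = 3.63 mM × 126 = 456 mM = 0.456 M.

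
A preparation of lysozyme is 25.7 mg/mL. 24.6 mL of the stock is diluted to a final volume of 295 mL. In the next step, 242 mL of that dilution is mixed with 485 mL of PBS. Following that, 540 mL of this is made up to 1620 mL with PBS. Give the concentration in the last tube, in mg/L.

Overall dilution factor = 11.99 × 3.004 × 3 = 108.
25.7 mg/mL / 108 = 0.238 mg/mL = 238 mg/L.

238 mg/L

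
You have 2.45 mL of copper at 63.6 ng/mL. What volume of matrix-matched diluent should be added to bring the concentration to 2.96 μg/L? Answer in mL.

2.96 μg/L = 2.96 ng/mL.
V₂ = C₁V₁/C₂ = 63.6 × 2.45 / 2.96 = 52.6 mL.
Diluent to add = V₂ − V₁ = 52.6 − 2.45 = 50.2 mL.

50.2 mL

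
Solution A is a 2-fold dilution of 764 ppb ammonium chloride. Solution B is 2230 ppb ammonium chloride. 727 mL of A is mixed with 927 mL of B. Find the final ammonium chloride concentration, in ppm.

1.42 ppm

C_A = 764 ppb / 2 = 382 ppb.
C_mix = (C_A·V_A + C_B·V_B)/(V_A + V_B) = (382×727 + 2230×927) / 1654 = 1418 ppb = 1.42 ppm.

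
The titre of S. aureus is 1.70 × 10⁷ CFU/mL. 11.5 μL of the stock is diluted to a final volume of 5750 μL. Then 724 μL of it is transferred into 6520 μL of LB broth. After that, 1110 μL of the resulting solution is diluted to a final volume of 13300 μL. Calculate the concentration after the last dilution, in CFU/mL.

Overall dilution factor = 500 × 10.01 × 11.98 = 5.99 × 10⁴.
1.70 × 10⁷ CFU/mL / 5.99 × 10⁴ = 284 CFU/mL.

284 CFU/mL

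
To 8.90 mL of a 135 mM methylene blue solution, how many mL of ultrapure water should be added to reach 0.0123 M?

0.0123 M = 12.3 mM.
V₂ = C₁V₁/C₂ = 135 × 8.90 / 12.3 = 97.7 mL.
Diluent to add = V₂ − V₁ = 97.7 − 8.90 = 88.8 mL.

88.8 mL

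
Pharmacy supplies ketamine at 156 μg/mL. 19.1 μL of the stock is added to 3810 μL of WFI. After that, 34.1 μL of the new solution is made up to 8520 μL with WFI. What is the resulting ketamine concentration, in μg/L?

Overall dilution factor = 200.5 × 249.9 = 5.01 × 10⁴.
156 μg/mL / 5.01 × 10⁴ = 3.11 × 10⁻³ μg/mL = 3.11 μg/L.

3.11 μg/L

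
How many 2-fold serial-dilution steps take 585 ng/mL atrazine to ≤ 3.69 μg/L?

Need 2ⁿ ≥ 159, so n ≥ log(159)/log(2) = 7.31.
Minimum whole steps: n = 8.

8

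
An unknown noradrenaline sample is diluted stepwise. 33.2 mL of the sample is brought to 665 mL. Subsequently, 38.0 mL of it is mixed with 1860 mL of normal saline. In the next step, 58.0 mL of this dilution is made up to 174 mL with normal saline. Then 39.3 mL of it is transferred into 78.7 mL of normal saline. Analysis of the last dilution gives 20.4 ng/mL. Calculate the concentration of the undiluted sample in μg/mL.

Overall dilution factor = 20.03 × 49.95 × 3 × 3.003 = 9012.
Original = 20.4 ng/mL × 9012 = 1.84 × 10⁵ ng/mL = 184 μg/mL.

184 μg/mL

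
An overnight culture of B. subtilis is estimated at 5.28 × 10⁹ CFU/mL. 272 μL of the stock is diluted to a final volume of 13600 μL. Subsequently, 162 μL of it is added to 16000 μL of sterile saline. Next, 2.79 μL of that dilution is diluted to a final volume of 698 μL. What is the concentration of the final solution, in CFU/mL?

4230 CFU/mL

Overall dilution factor = 50 × 99.77 × 250.2 = 1.25 × 10⁶.
5.28 × 10⁹ CFU/mL / 1.25 × 10⁶ = 4230 CFU/mL.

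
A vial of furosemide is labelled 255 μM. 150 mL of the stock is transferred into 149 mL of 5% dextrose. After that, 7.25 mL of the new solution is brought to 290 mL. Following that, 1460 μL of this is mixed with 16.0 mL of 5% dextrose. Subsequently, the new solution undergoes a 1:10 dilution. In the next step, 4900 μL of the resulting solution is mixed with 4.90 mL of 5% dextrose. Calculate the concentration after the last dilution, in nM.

Overall dilution factor = 1.993 × 40 × 11.96 × 10 × 2 = 1.91 × 10⁴.
255 μM / 1.91 × 10⁴ = 0.0134 μM = 13.4 nM.

13.4 nM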